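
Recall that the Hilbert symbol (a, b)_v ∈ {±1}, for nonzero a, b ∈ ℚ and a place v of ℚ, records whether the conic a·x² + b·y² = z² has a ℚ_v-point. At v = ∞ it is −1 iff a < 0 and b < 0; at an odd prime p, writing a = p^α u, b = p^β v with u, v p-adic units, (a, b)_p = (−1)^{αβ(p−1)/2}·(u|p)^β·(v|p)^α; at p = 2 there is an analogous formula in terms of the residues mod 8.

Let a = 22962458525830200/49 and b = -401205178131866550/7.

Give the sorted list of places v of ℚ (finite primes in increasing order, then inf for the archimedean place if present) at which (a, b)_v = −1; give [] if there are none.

[7, 17]

(a, b) ≡ (42398, -645946) mod (ℚ^×)²; places V = {2, 3, 5, 7, 13, 17, 29, 37, 43, ∞}.
(a,b)_29: α=1, u≡17; β=1, v≡8 (mod 29); (17|29)=-1, (8|29)=-1; sign (−1)^0·-1^1·-1^1 = +1.
(a,b)_3: α=4, u≡2; β=2, v≡2 (mod 3); (2|3)=-1, (2|3)=-1; sign (−1)^0·-1^2·-1^4 = +1.
(a,b)_5: α=2, u≡2; β=2, v≡4 (mod 5); (2|5)=-1, (4|5)=+1; sign (−1)^0·-1^2·+1^2 = +1.
(a,b)_∞: sgn(42398)=+, sgn(-645946)=−, so +1.
(a,b)_37: α=2, u≡1; β=3, v≡8 (mod 37); (1|37)=+1, (8|37)=-1; sign (−1)^0·+1^3·-1^2 = +1.
(a,b)_2: α=3, β=1; u≡7, v≡3 (mod 8); ε(u)ε(v)=1·1, αω(v)=3·1, βω(u)=1·0; sum ≡ 0  ⇒  +1.
(a,b)_43: α=1, u≡38; β=1, v≡37 (mod 43); (38|43)=+1, (37|43)=-1; sign (−1)^1·+1^1·-1^1 = +1.
(a,b)_13: α=2, u≡6; β=2, v≡5 (mod 13); (6|13)=-1, (5|13)=-1; sign (−1)^0·-1^2·-1^2 = +1.
(a,b)_7: α=-2, u≡6; β=-1, v≡6 (mod 7); (6|7)=-1, (6|7)=-1; sign (−1)^0·-1^-1·-1^-2 = -1.
(a,b)_17: α=3, u≡7; β=4, v≡3 (mod 17); (7|17)=-1, (3|17)=-1; sign (−1)^0·-1^4·-1^3 = -1.
Ram(42398, -645946) = {7, 17}; no ℚ_7-point on the conic.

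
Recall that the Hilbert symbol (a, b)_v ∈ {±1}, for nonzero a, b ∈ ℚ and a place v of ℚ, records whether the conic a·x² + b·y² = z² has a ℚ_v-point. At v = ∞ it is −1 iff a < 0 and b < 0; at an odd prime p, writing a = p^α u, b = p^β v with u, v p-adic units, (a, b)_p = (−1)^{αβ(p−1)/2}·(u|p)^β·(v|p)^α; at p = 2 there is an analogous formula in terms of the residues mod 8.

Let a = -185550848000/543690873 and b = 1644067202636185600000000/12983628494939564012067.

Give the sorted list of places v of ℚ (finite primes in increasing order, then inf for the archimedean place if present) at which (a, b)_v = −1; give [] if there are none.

(a, b) ≡ (-165, 3) mod (ℚ^×)²; places V = {2, 3, 5, 7, 11, 13, 41, 43, ∞}.
(a,b)_7: α=2, u≡5; β=2, v≡5 (mod 7); (5|7)=-1, (5|7)=-1; sign (−1)^0·-1^2·-1^2 = +1.
(a,b)_11: α=-3, u≡6; β=-10, v≡9 (mod 11); (6|11)=-1, (9|11)=+1; sign (−1)^0·-1^-10·+1^-3 = +1.
(a,b)_2: α=14, β=38; u≡3, v≡3 (mod 8); ε(u)ε(v)=1·1, αω(v)=14·1, βω(u)=38·1; sum ≡ 1  ⇒  -1.
(a,b)_13: α=0, u≡12; β=2, v≡12 (mod 13); (12|13)=+1, (12|13)=+1; sign (−1)^0·+1^2·+1^0 = +1.
(a,b)_5: α=3, u≡2; β=8, v≡3 (mod 5); (2|5)=-1, (3|5)=-1; sign (−1)^0·-1^8·-1^3 = -1.
(a,b)_∞: sgn(-165)=−, sgn(3)=+, so +1.
(a,b)_43: α=2, u≡26; β=2, v≡26 (mod 43); (26|43)=-1, (26|43)=-1; sign (−1)^0·-1^2·-1^2 = +1.
(a,b)_3: α=-5, u≡2; β=-11, v≡1 (mod 3); (2|3)=-1, (1|3)=+1; sign (−1)^1·-1^-11·+1^-5 = +1.
(a,b)_41: α=-2, u≡18; β=-4, v≡6 (mod 41); (18|41)=+1, (6|41)=-1; sign (−1)^0·+1^-4·-1^-2 = +1.
|Ram(-165, 3)| = 2, even; anisotropic at {2, 5}.

[2, 5]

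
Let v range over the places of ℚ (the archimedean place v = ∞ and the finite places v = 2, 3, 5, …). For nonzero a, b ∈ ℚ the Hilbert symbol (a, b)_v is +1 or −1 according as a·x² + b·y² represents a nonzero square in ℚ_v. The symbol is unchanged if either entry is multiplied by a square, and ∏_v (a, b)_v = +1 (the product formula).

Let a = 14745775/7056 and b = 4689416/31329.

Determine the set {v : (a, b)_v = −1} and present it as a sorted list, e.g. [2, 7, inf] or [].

Mod squares: a ≡ 319, b ≡ 1394. Check v ∈ {∞, 2, 3, 5, 7, 11, 17, 29, 41, 43, 59}.
v=41: a=41^0·(≡21), b=41^1·(≡30) mod 41; (21|41)=+1, (30|41)=-1; (−1)^{0·1·20}·(+1)^1·(-1)^0 = +1.
v=59: a=59^0·(≡31), b=59^-2·(≡50) mod 59; (31|59)=-1, (50|59)=-1; (−1)^{0·-2·29}·(-1)^-2·(-1)^0 = +1.
v=11: a=11^1·(≡2), b=11^0·(≡6) mod 11; (2|11)=-1, (6|11)=-1; (−1)^{1·0·5}·(-1)^0·(-1)^1 = -1.
v=∞: 319 > 0 and 1394 > 0  ⇒  (a,b)_∞ = +1.
v=43: a=43^2·(≡5), b=43^0·(≡33) mod 43; (5|43)=-1, (33|43)=-1; (−1)^{2·0·21}·(-1)^0·(-1)^2 = +1.
v=3: a=3^-2·(≡1), b=3^-2·(≡2) mod 3; (1|3)=+1, (2|3)=-1; (−1)^{-2·-2·1}·(+1)^-2·(-1)^-2 = +1.
v=5: a=5^2·(≡1), b=5^0·(≡4) mod 5; (1|5)=+1, (4|5)=+1; (−1)^{2·0·2}·(+1)^0·(+1)^2 = +1.
v=7: a=7^-2·(≡4), b=7^0·(≡1) mod 7; (4|7)=+1, (1|7)=+1; (−1)^{-2·0·3}·(+1)^0·(+1)^-2 = +1.
v=17: a=17^0·(≡9), b=17^1·(≡14) mod 17; (9|17)=+1, (14|17)=-1; (−1)^{0·1·8}·(+1)^1·(-1)^0 = +1.
v=2: v_2(a)=-4, v_2(b)=3; units ≡ 7, 1 (mod 8); ε·ε+αω+βω = 1·0+-4·0+3·0 ≡ 0  ⇒  (a,b)_2 = +1.
v=29: a=29^1·(≡2), b=29^2·(≡17) mod 29; (2|29)=-1, (17|29)=-1; (−1)^{1·2·14}·(-1)^2·(-1)^1 = -1.
|Ram(319, 1394)| = 2, even; anisotropic at {11, 29}.

[11, 29]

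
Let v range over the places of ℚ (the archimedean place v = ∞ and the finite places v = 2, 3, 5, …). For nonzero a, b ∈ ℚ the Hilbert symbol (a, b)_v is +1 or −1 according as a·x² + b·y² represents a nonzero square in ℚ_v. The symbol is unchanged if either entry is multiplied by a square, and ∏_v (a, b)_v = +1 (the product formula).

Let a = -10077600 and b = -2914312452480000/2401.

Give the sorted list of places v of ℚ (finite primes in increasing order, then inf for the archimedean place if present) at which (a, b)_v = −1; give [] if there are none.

Mod squares: a ≡ -25194, b ≡ -143. Check v ∈ {∞, 2, 3, 5, 7, 11, 13, 17, 19}.
v=2: v_2(a)=5, v_2(b)=10; units ≡ 3, 1 (mod 8); ε·ε+αω+βω = 1·0+5·0+10·1 ≡ 0  ⇒  (a,b)_2 = +1.
v=∞: -25194 < 0 and -143 < 0  ⇒  (a,b)_∞ = -1.
v=5: a=5^2·(≡1), b=5^4·(≡2) mod 5; (1|5)=+1, (2|5)=-1; (−1)^{2·4·2}·(+1)^4·(-1)^2 = +1.
v=3: a=3^1·(≡2), b=3^6·(≡1) mod 3; (2|3)=-1, (1|3)=+1; (−1)^{1·6·1}·(-1)^6·(+1)^1 = +1.
v=17: a=17^1·(≡7), b=17^0·(≡11) mod 17; (7|17)=-1, (11|17)=-1; (−1)^{1·0·8}·(-1)^0·(-1)^1 = -1.
v=7: a=7^0·(≡6), b=7^-4·(≡2) mod 7; (6|7)=-1, (2|7)=+1; (−1)^{0·-4·3}·(-1)^-4·(+1)^0 = +1.
v=19: a=19^1·(≡4), b=19^2·(≡5) mod 19; (4|19)=+1, (5|19)=+1; (−1)^{1·2·9}·(+1)^2·(+1)^1 = +1.
v=13: a=13^1·(≡3), b=13^1·(≡8) mod 13; (3|13)=+1, (8|13)=-1; (−1)^{1·1·6}·(+1)^1·(-1)^1 = -1.
v=11: a=11^0·(≡6), b=11^3·(≡3) mod 11; (6|11)=-1, (3|11)=+1; (−1)^{0·3·5}·(-1)^3·(+1)^0 = -1.
Ram(-25194, -143) = {11, 13, 17, ∞}; no ℚ_11-point on the conic.

[11, 13, 17, inf]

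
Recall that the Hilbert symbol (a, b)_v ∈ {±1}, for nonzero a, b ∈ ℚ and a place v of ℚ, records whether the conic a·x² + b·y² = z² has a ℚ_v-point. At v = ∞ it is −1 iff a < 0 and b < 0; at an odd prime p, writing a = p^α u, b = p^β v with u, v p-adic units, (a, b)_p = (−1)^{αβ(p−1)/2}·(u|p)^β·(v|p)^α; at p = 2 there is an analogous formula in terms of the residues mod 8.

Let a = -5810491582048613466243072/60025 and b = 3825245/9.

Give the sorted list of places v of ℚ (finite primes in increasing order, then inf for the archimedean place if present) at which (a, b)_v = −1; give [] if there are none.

[2, 5, 11, 31]

(a, b) ≡ (-16831078, 3825245) mod (ℚ^×)²; places V = {2, 3, 5, 7, 11, 23, 29, 31, 37, ∞}.
(a,b)_29: α=3, u≡13; β=1, v≡24 (mod 29); (13|29)=+1, (24|29)=+1; sign (−1)^0·+1^1·+1^3 = +1.
(a,b)_2: α=17, β=0; u≡5, v≡5 (mod 8); ε(u)ε(v)=0·0, αω(v)=17·1, βω(u)=0·1; sum ≡ 1  ⇒  -1.
(a,b)_11: α=1, u≡7; β=0, v≡8 (mod 11); (7|11)=-1, (8|11)=-1; sign (−1)^0·-1^0·-1^1 = -1.
(a,b)_∞: sgn(-16831078)=−, sgn(3825245)=+, so +1.
(a,b)_7: α=-4, u≡1; β=0, v≡2 (mod 7); (1|7)=+1, (2|7)=+1; sign (−1)^0·+1^0·+1^-4 = +1.
(a,b)_37: α=3, u≡27; β=1, v≡9 (mod 37); (27|37)=+1, (9|37)=+1; sign (−1)^0·+1^1·+1^3 = +1.
(a,b)_31: α=3, u≡21; β=1, v≡12 (mod 31); (21|31)=-1, (12|31)=-1; sign (−1)^1·-1^1·-1^3 = -1.
(a,b)_5: α=-2, u≡3; β=1, v≡1 (mod 5); (3|5)=-1, (1|5)=+1; sign (−1)^0·-1^1·+1^-2 = -1.
(a,b)_3: α=2, u≡2; β=-2, v≡2 (mod 3); (2|3)=-1, (2|3)=-1; sign (−1)^0·-1^-2·-1^2 = +1.
(a,b)_23: α=3, u≡22; β=1, v≡13 (mod 23); (22|23)=-1, (13|23)=+1; sign (−1)^1·-1^1·+1^3 = +1.
(-16831078, 3825245 / ℚ) ramifies at {2, 5, 11, 31}: a division algebra.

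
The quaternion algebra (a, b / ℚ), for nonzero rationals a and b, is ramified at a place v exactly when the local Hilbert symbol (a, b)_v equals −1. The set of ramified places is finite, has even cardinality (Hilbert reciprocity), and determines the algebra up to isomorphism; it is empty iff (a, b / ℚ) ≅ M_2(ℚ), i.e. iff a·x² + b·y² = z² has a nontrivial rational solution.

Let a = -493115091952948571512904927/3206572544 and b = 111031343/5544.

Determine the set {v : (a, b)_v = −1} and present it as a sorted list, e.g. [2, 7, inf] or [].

(a, b) ≡ (-6013462, 7238) mod (ℚ^×)²; places V = {2, 3, 7, 11, 13, 17, 19, 29, 31, 37, 47, 53, ∞}.
(a,b)_7: α=-3, u≡4; β=-1, v≡3 (mod 7); (4|7)=+1, (3|7)=-1; sign (−1)^1·+1^-1·-1^-3 = +1.
(a,b)_53: α=2, u≡40; β=2, v≡51 (mod 53); (40|53)=+1, (51|53)=-1; sign (−1)^0·+1^2·-1^2 = +1.
(a,b)_31: α=-2, u≡6; β=0, v≡11 (mod 31); (6|31)=-1, (11|31)=-1; sign (−1)^0·-1^0·-1^-2 = +1.
(a,b)_29: α=6, u≡25; β=2, v≡3 (mod 29); (25|29)=+1, (3|29)=-1; sign (−1)^0·+1^2·-1^6 = +1.
(a,b)_3: α=0, u≡2; β=-2, v≡2 (mod 3); (2|3)=-1, (2|3)=-1; sign (−1)^0·-1^-2·-1^0 = +1.
(a,b)_47: α=3, u≡26; β=1, v≡43 (mod 47); (26|47)=-1, (43|47)=-1; sign (−1)^1·-1^1·-1^3 = -1.
(a,b)_11: α=2, u≡2; β=-1, v≡3 (mod 11); (2|11)=-1, (3|11)=+1; sign (−1)^0·-1^-1·+1^2 = -1.
(a,b)_2: α=-9, β=-3; u≡5, v≡3 (mod 8); ε(u)ε(v)=0·1, αω(v)=-9·1, βω(u)=-3·1; sum ≡ 0  ⇒  +1.
(a,b)_13: α=3, u≡7; β=0, v≡12 (mod 13); (7|13)=-1, (12|13)=+1; sign (−1)^0·-1^0·+1^3 = +1.
(a,b)_∞: sgn(-6013462)=−, sgn(7238)=+, so +1.
(a,b)_19: α=-1, u≡7; β=0, v≡10 (mod 19); (7|19)=+1, (10|19)=-1; sign (−1)^0·+1^0·-1^-1 = -1.
(a,b)_37: α=1, u≡24; β=0, v≡24 (mod 37); (24|37)=-1, (24|37)=-1; sign (−1)^0·-1^0·-1^1 = -1.
(a,b)_17: α=2, u≡8; β=0, v≡4 (mod 17); (8|17)=+1, (4|17)=+1; sign (−1)^0·+1^0·+1^2 = +1.
(-6013462, 7238 / ℚ) ramifies at {11, 19, 37, 47}: a division algebra.

[11, 19, 37, 47]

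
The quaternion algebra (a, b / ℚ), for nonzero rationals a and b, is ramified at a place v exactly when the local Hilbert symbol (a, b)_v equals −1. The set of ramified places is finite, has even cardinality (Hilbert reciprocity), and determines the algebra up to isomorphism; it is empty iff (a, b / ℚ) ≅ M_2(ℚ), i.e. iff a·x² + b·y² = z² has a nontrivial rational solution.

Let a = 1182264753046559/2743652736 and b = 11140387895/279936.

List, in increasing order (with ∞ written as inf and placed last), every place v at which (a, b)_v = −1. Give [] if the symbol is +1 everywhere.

Mod squares: a ≡ 25194, b ≡ 570. Check v ∈ {∞, 2, 3, 5, 7, 11, 13, 17, 19}.
v=3: a=3^-11·(≡1), b=3^-7·(≡1) mod 3; (1|3)=+1, (1|3)=+1; (−1)^{-11·-7·1}·(+1)^-7·(+1)^-11 = -1.
v=7: a=7^8·(≡2), b=7^4·(≡6) mod 7; (2|7)=+1, (6|7)=-1; (−1)^{8·4·3}·(+1)^4·(-1)^8 = +1.
v=13: a=13^3·(≡10), b=13^2·(≡8) mod 13; (10|13)=+1, (8|13)=-1; (−1)^{3·2·6}·(+1)^2·(-1)^3 = -1.
v=11: a=11^-2·(≡5), b=11^0·(≡4) mod 11; (5|11)=+1, (4|11)=+1; (−1)^{-2·0·5}·(+1)^0·(+1)^-2 = +1.
v=5: a=5^0·(≡4), b=5^1·(≡4) mod 5; (4|5)=+1, (4|5)=+1; (−1)^{0·1·2}·(+1)^1·(+1)^0 = +1.
v=2: v_2(a)=-7, v_2(b)=-7; units ≡ 5, 5 (mod 8); ε·ε+αω+βω = 0·0+-7·1+-7·1 ≡ 0  ⇒  (a,b)_2 = +1.
v=17: a=17^3·(≡11), b=17^2·(≡2) mod 17; (11|17)=-1, (2|17)=+1; (−1)^{3·2·8}·(-1)^2·(+1)^3 = +1.
v=19: a=19^1·(≡18), b=19^1·(≡9) mod 19; (18|19)=-1, (9|19)=+1; (−1)^{1·1·9}·(-1)^1·(+1)^1 = +1.
v=∞: 25194 > 0 and 570 > 0  ⇒  (a,b)_∞ = +1.
Ram(25194, 570) = {3, 13}; no ℚ_3-point on the conic.

[3, 13]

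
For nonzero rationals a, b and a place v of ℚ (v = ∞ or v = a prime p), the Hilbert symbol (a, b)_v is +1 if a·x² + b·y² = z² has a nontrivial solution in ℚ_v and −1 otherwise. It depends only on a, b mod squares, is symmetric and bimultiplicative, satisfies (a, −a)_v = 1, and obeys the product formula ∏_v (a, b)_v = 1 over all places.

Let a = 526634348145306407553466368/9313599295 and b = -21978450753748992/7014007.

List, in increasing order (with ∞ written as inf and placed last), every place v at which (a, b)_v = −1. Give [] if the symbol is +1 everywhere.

[7, 11]

Mod squares: a ≡ 5610, b ≡ -119. Check v ∈ {∞, 2, 3, 5, 7, 11, 13, 17, 41}.
v=17: a=17^9·(≡14), b=17^5·(≡11) mod 17; (14|17)=-1, (11|17)=-1; (−1)^{9·5·8}·(-1)^5·(-1)^9 = +1.
v=13: a=13^-4·(≡11), b=13^-2·(≡8) mod 13; (11|13)=-1, (8|13)=-1; (−1)^{-4·-2·6}·(-1)^-2·(-1)^-4 = +1.
v=3: a=3^9·(≡1), b=3^10·(≡1) mod 3; (1|3)=+1, (1|3)=+1; (−1)^{9·10·1}·(+1)^10·(+1)^9 = +1.
v=11: a=11^-3·(≡5), b=11^-2·(≡10) mod 11; (5|11)=+1, (10|11)=-1; (−1)^{-3·-2·5}·(+1)^-2·(-1)^-3 = -1.
v=5: a=5^-1·(≡2), b=5^0·(≡4) mod 5; (2|5)=-1, (4|5)=+1; (−1)^{-1·0·2}·(-1)^0·(+1)^-1 = +1.
v=7: a=7^-2·(≡3), b=7^-3·(≡4) mod 7; (3|7)=-1, (4|7)=+1; (−1)^{-2·-3·3}·(-1)^-3·(+1)^-2 = -1.
v=∞: 5610 > 0 and -119 < 0  ⇒  (a,b)_∞ = +1.
v=41: a=41^2·(≡35), b=41^0·(≡33) mod 41; (35|41)=-1, (33|41)=+1; (−1)^{2·0·20}·(-1)^0·(+1)^2 = +1.
v=2: v_2(a)=27, v_2(b)=18; units ≡ 5, 1 (mod 8); ε·ε+αω+βω = 0·0+27·0+18·1 ≡ 0  ⇒  (a,b)_2 = +1.
(5610, -119 / ℚ) ramifies at {7, 11}: a division algebra.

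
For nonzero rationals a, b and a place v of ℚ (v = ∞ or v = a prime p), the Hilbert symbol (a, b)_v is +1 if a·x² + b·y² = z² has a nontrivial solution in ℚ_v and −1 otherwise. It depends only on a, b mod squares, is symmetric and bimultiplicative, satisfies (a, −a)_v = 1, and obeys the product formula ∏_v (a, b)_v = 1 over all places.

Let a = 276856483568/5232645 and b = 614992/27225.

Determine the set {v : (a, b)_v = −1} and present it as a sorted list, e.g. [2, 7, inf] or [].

[5, 37]

(a, b) ≡ (565915, 133) mod (ℚ^×)²; places V = {2, 3, 5, 7, 11, 17, 19, 23, 31, 37, ∞}.
(a,b)_19: α=1, u≡8; β=1, v≡4 (mod 19); (8|19)=-1, (4|19)=+1; sign (−1)^1·-1^1·+1^1 = +1.
(a,b)_17: α=2, u≡16; β=2, v≡11 (mod 17); (16|17)=+1, (11|17)=-1; sign (−1)^0·+1^2·-1^2 = +1.
(a,b)_2: α=4, β=4; u≡3, v≡5 (mod 8); ε(u)ε(v)=1·0, αω(v)=4·1, βω(u)=4·1; sum ≡ 0  ⇒  +1.
(a,b)_7: α=1, u≡1; β=1, v≡3 (mod 7); (1|7)=+1, (3|7)=-1; sign (−1)^1·+1^1·-1^1 = +1.
(a,b)_∞: sgn(565915)=+, sgn(133)=+, so +1.
(a,b)_3: α=-2, u≡1; β=-2, v≡1 (mod 3); (1|3)=+1, (1|3)=+1; sign (−1)^0·+1^-2·+1^-2 = +1.
(a,b)_31: α=-2, u≡1; β=0, v≡2 (mod 31); (1|31)=+1, (2|31)=+1; sign (−1)^0·+1^0·+1^-2 = +1.
(a,b)_5: α=-1, u≡2; β=-2, v≡3 (mod 5); (2|5)=-1, (3|5)=-1; sign (−1)^0·-1^-2·-1^-1 = -1.
(a,b)_11: α=-2, u≡4; β=-2, v≡3 (mod 11); (4|11)=+1, (3|11)=+1; sign (−1)^0·+1^-2·+1^-2 = +1.
(a,b)_37: α=1, u≡15; β=0, v≡19 (mod 37); (15|37)=-1, (19|37)=-1; sign (−1)^0·-1^0·-1^1 = -1.
(a,b)_23: α=3, u≡13; β=0, v≡4 (mod 23); (13|23)=+1, (4|23)=+1; sign (−1)^0·+1^0·+1^3 = +1.
|Ram(565915, 133)| = 2, even; anisotropic at {5, 37}.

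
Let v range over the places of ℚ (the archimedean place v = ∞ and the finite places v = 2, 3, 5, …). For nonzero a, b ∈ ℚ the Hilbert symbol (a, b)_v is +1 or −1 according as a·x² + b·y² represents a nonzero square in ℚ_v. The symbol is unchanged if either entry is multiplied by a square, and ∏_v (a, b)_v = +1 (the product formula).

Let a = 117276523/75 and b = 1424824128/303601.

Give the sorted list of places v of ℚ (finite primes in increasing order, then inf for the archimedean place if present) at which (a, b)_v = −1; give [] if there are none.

(a, b) ≡ (190281, 14637) mod (ℚ^×)²; places V = {2, 3, 5, 7, 13, 17, 19, 29, 41, 43, ∞}.
(a,b)_17: α=1, u≡10; β=1, v≡6 (mod 17); (10|17)=-1, (6|17)=-1; sign (−1)^0·-1^1·-1^1 = +1.
(a,b)_2: α=0, β=6; u≡1, v≡5 (mod 8); ε(u)ε(v)=0·0, αω(v)=0·1, βω(u)=6·0; sum ≡ 0  ⇒  +1.
(a,b)_7: α=1, u≡2; β=1, v≡6 (mod 7); (2|7)=+1, (6|7)=-1; sign (−1)^1·+1^1·-1^1 = +1.
(a,b)_3: α=-1, u≡1; β=3, v≡1 (mod 3); (1|3)=+1, (1|3)=+1; sign (−1)^1·+1^3·+1^-1 = -1.
(a,b)_5: α=-2, u≡1; β=0, v≡3 (mod 5); (1|5)=+1, (3|5)=-1; sign (−1)^0·+1^0·-1^-2 = +1.
(a,b)_41: α=1, u≡18; β=1, v≡30 (mod 41); (18|41)=+1, (30|41)=-1; sign (−1)^0·+1^1·-1^1 = -1.
(a,b)_29: α=0, u≡12; β=-2, v≡10 (mod 29); (12|29)=-1, (10|29)=-1; sign (−1)^0·-1^-2·-1^0 = +1.
(a,b)_13: α=1, u≡9; β=2, v≡4 (mod 13); (9|13)=+1, (4|13)=+1; sign (−1)^0·+1^2·+1^1 = +1.
(a,b)_19: α=0, u≡8; β=-2, v≡6 (mod 19); (8|19)=-1, (6|19)=+1; sign (−1)^0·-1^-2·+1^0 = +1.
(a,b)_∞: sgn(190281)=+, sgn(14637)=+, so +1.
(a,b)_43: α=2, u≡35; β=0, v≡14 (mod 43); (35|43)=+1, (14|43)=+1; sign (−1)^0·+1^0·+1^2 = +1.
Ram(190281, 14637) = {3, 41}; no ℚ_3-point on the conic.

[3, 41]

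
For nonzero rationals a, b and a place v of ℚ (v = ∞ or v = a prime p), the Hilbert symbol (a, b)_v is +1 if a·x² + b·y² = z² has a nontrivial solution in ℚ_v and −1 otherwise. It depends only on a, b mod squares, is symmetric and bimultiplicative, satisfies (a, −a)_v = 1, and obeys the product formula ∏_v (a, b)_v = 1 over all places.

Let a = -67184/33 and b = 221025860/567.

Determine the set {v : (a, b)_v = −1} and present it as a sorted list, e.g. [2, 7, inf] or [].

[3, 5, 7, 13]

(a, b) ≡ (-138567, 8855) mod (ℚ^×)²; places V = {2, 3, 5, 7, 11, 13, 17, 19, 23, ∞}.
(a,b)_5: α=0, u≡2; β=1, v≡1 (mod 5); (2|5)=-1, (1|5)=+1; sign (−1)^0·-1^1·+1^0 = -1.
(a,b)_13: α=1, u≡12; β=0, v≡2 (mod 13); (12|13)=+1, (2|13)=-1; sign (−1)^0·+1^0·-1^1 = -1.
(a,b)_7: α=0, u≡6; β=-1, v≡5 (mod 7); (6|7)=-1, (5|7)=-1; sign (−1)^0·-1^-1·-1^0 = -1.
(a,b)_17: α=1, u≡8; β=0, v≡9 (mod 17); (8|17)=+1, (9|17)=+1; sign (−1)^0·+1^0·+1^1 = +1.
(a,b)_2: α=4, β=2; u≡1, v≡7 (mod 8); ε(u)ε(v)=0·1, αω(v)=4·0, βω(u)=2·0; sum ≡ 0  ⇒  +1.
(a,b)_∞: sgn(-138567)=−, sgn(8855)=+, so +1.
(a,b)_11: α=-1, u≡5; β=3, v≡8 (mod 11); (5|11)=+1, (8|11)=-1; sign (−1)^1·+1^3·-1^-1 = +1.
(a,b)_19: α=1, u≡8; β=2, v≡5 (mod 19); (8|19)=-1, (5|19)=+1; sign (−1)^0·-1^2·+1^1 = +1.
(a,b)_3: α=-1, u≡2; β=-4, v≡2 (mod 3); (2|3)=-1, (2|3)=-1; sign (−1)^0·-1^-4·-1^-1 = -1.
(a,b)_23: α=0, u≡16; β=1, v≡5 (mod 23); (16|23)=+1, (5|23)=-1; sign (−1)^0·+1^1·-1^0 = +1.
(-138567, 8855 / ℚ) ramifies at {3, 5, 7, 13}: a division algebra.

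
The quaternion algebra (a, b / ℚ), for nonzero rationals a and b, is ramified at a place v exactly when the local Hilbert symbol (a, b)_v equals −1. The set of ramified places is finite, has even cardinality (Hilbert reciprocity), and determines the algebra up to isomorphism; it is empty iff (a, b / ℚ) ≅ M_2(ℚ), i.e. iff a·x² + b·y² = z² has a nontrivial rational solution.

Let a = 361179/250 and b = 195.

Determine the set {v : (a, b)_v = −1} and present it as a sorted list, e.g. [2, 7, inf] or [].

[5, 7]

(a, b) ≡ (910, 195) mod (ℚ^×)²; places V = {2, 3, 5, 7, 13, ∞}.
(a,b)_5: α=-3, u≡2; β=1, v≡4 (mod 5); (2|5)=-1, (4|5)=+1; sign (−1)^0·-1^1·+1^-3 = -1.
(a,b)_7: α=3, u≡2; β=0, v≡6 (mod 7); (2|7)=+1, (6|7)=-1; sign (−1)^0·+1^0·-1^3 = -1.
(a,b)_13: α=1, u≡5; β=1, v≡2 (mod 13); (5|13)=-1, (2|13)=-1; sign (−1)^0·-1^1·-1^1 = +1.
(a,b)_∞: sgn(910)=+, sgn(195)=+, so +1.
(a,b)_3: α=4, u≡1; β=1, v≡2 (mod 3); (1|3)=+1, (2|3)=-1; sign (−1)^0·+1^1·-1^4 = +1.
(a,b)_2: α=-1, β=0; u≡7, v≡3 (mod 8); ε(u)ε(v)=1·1, αω(v)=-1·1, βω(u)=0·0; sum ≡ 0  ⇒  +1.
|Ram(910, 195)| = 2, even; anisotropic at {5, 7}.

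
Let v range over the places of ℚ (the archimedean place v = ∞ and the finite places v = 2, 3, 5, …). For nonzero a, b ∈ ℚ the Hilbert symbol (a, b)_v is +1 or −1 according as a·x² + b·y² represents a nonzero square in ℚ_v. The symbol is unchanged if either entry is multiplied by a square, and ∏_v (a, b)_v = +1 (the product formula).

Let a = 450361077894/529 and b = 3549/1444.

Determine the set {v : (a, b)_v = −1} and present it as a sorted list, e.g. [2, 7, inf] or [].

Mod squares: a ≡ 425334, b ≡ 21. Check v ∈ {∞, 2, 3, 7, 13, 19, 23, 41}.
v=∞: 425334 > 0 and 21 > 0  ⇒  (a,b)_∞ = +1.
v=3: a=3^3·(≡1), b=3^1·(≡1) mod 3; (1|3)=+1, (1|3)=+1; (−1)^{3·1·1}·(+1)^1·(+1)^3 = -1.
v=2: v_2(a)=1, v_2(b)=-2; units ≡ 3, 5 (mod 8); ε·ε+αω+βω = 1·0+1·1+-2·1 ≡ 1  ⇒  (a,b)_2 = -1.
v=23: a=23^-2·(≡4), b=23^0·(≡17) mod 23; (4|23)=+1, (17|23)=-1; (−1)^{-2·0·11}·(+1)^0·(-1)^-2 = +1.
v=41: a=41^1·(≡37), b=41^0·(≡39) mod 41; (37|41)=+1, (39|41)=+1; (−1)^{1·0·20}·(+1)^0·(+1)^1 = +1.
v=13: a=13^1·(≡3), b=13^2·(≡8) mod 13; (3|13)=+1, (8|13)=-1; (−1)^{1·2·6}·(+1)^2·(-1)^1 = -1.
v=7: a=7^7·(≡1), b=7^1·(≡5) mod 7; (1|7)=+1, (5|7)=-1; (−1)^{7·1·3}·(+1)^1·(-1)^7 = +1.
v=19: a=19^1·(≡7), b=19^-2·(≡18) mod 19; (7|19)=+1, (18|19)=-1; (−1)^{1·-2·9}·(+1)^-2·(-1)^1 = -1.
Ram(425334, 21) = {2, 3, 13, 19}; no ℚ_2-point on the conic.

[2, 3, 13, 19]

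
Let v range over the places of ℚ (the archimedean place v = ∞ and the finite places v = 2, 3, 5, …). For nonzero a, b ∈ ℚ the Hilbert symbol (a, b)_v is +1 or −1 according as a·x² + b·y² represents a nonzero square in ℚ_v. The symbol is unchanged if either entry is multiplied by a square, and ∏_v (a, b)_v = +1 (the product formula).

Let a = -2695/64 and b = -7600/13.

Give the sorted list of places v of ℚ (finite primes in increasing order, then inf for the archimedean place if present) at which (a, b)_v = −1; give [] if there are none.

[5, 11, 19, inf]

(a, b) ≡ (-55, -247) mod (ℚ^×)²; places V = {2, 5, 7, 11, 13, 19, ∞}.
(a,b)_2: α=-6, β=4; u≡1, v≡1 (mod 8); ε(u)ε(v)=0·0, αω(v)=-6·0, βω(u)=4·0; sum ≡ 0  ⇒  +1.
(a,b)_19: α=0, u≡14; β=1, v≡16 (mod 19); (14|19)=-1, (16|19)=+1; sign (−1)^0·-1^1·+1^0 = -1.
(a,b)_11: α=1, u≡7; β=0, v≡6 (mod 11); (7|11)=-1, (6|11)=-1; sign (−1)^0·-1^0·-1^1 = -1.
(a,b)_13: α=0, u≡4; β=-1, v≡5 (mod 13); (4|13)=+1, (5|13)=-1; sign (−1)^0·+1^-1·-1^0 = +1.
(a,b)_7: α=2, u≡1; β=0, v≡5 (mod 7); (1|7)=+1, (5|7)=-1; sign (−1)^0·+1^0·-1^2 = +1.
(a,b)_∞: sgn(-55)=−, sgn(-247)=−, so -1.
(a,b)_5: α=1, u≡4; β=2, v≡2 (mod 5); (4|5)=+1, (2|5)=-1; sign (−1)^0·+1^2·-1^1 = -1.
|Ram(-55, -247)| = 4, even; anisotropic at {5, 11, 19, ∞}.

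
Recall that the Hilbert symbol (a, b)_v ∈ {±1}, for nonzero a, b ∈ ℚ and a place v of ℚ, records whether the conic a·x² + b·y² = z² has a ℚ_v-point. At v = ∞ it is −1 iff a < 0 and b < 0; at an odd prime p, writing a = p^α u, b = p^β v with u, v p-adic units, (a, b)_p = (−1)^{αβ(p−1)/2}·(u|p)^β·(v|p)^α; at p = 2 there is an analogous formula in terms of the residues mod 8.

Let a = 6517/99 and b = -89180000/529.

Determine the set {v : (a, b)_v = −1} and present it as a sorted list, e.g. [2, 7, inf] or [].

[13, 19]

Mod squares: a ≡ 1463, b ≡ -182. Check v ∈ {∞, 2, 3, 5, 7, 11, 13, 19, 23}.
v=3: a=3^-2·(≡2), b=3^0·(≡1) mod 3; (2|3)=-1, (1|3)=+1; (−1)^{-2·0·1}·(-1)^0·(+1)^-2 = +1.
v=19: a=19^1·(≡5), b=19^0·(≡14) mod 19; (5|19)=+1, (14|19)=-1; (−1)^{1·0·9}·(+1)^0·(-1)^1 = -1.
v=7: a=7^3·(≡5), b=7^3·(≡2) mod 7; (5|7)=-1, (2|7)=+1; (−1)^{3·3·3}·(-1)^3·(+1)^3 = +1.
v=5: a=5^0·(≡3), b=5^4·(≡3) mod 5; (3|5)=-1, (3|5)=-1; (−1)^{0·4·2}·(-1)^4·(-1)^0 = +1.
v=∞: 1463 > 0 and -182 < 0  ⇒  (a,b)_∞ = +1.
v=11: a=11^-1·(≡3), b=11^0·(≡3) mod 11; (3|11)=+1, (3|11)=+1; (−1)^{-1·0·5}·(+1)^0·(+1)^-1 = +1.
v=23: a=23^0·(≡11), b=23^-2·(≡16) mod 23; (11|23)=-1, (16|23)=+1; (−1)^{0·-2·11}·(-1)^-2·(+1)^0 = +1.
v=13: a=13^0·(≡7), b=13^1·(≡1) mod 13; (7|13)=-1, (1|13)=+1; (−1)^{0·1·6}·(-1)^1·(+1)^0 = -1.
v=2: v_2(a)=0, v_2(b)=5; units ≡ 7, 5 (mod 8); ε·ε+αω+βω = 1·0+0·1+5·0 ≡ 0  ⇒  (a,b)_2 = +1.
Ram(1463, -182) = {13, 19}; no ℚ_13-point on the conic.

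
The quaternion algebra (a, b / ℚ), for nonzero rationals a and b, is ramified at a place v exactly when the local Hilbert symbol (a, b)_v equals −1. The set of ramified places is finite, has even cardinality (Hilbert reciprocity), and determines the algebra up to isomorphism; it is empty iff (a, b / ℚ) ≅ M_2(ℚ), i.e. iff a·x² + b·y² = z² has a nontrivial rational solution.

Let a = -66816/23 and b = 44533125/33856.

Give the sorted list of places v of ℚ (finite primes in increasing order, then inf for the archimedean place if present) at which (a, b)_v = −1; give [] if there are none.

[3, 7, 23, 29]

Mod squares: a ≡ -667, b ≡ 7917. Check v ∈ {∞, 2, 3, 5, 7, 13, 23, 29}.
v=13: a=13^0·(≡3), b=13^1·(≡2) mod 13; (3|13)=+1, (2|13)=-1; (−1)^{0·1·6}·(+1)^1·(-1)^0 = +1.
v=2: v_2(a)=8, v_2(b)=-6; units ≡ 5, 5 (mod 8); ε·ε+αω+βω = 0·0+8·1+-6·1 ≡ 0  ⇒  (a,b)_2 = +1.
v=3: a=3^2·(≡2), b=3^3·(≡2) mod 3; (2|3)=-1, (2|3)=-1; (−1)^{2·3·1}·(-1)^3·(-1)^2 = -1.
v=∞: -667 < 0 and 7917 > 0  ⇒  (a,b)_∞ = +1.
v=7: a=7^0·(≡3), b=7^1·(≡4) mod 7; (3|7)=-1, (4|7)=+1; (−1)^{0·1·3}·(-1)^1·(+1)^0 = -1.
v=23: a=23^-1·(≡22), b=23^-2·(≡10) mod 23; (22|23)=-1, (10|23)=-1; (−1)^{-1·-2·11}·(-1)^-2·(-1)^-1 = -1.
v=5: a=5^0·(≡3), b=5^4·(≡3) mod 5; (3|5)=-1, (3|5)=-1; (−1)^{0·4·2}·(-1)^4·(-1)^0 = +1.
v=29: a=29^1·(≡7), b=29^1·(≡8) mod 29; (7|29)=+1, (8|29)=-1; (−1)^{1·1·14}·(+1)^1·(-1)^1 = -1.
(-667, 7917 / ℚ) ramifies at {3, 7, 23, 29}: a division algebra.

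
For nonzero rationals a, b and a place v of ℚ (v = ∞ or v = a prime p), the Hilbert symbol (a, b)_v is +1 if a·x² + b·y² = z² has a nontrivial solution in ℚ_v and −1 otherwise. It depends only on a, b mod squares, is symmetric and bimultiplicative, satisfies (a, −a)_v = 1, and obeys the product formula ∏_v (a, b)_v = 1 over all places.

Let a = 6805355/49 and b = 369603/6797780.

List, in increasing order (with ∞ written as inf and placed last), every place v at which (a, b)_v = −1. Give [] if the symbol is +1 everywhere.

[2, 3, 5, 23]

(a, b) ≡ (1955, 15) mod (ℚ^×)²; places V = {2, 3, 5, 7, 11, 13, 17, 23, 53, 59, ∞}.
(a,b)_5: α=1, u≡4; β=-1, v≡3 (mod 5); (4|5)=+1, (3|5)=-1; sign (−1)^0·+1^-1·-1^1 = -1.
(a,b)_13: α=0, u≡5; β=2, v≡8 (mod 13); (5|13)=-1, (8|13)=-1; sign (−1)^0·-1^2·-1^0 = +1.
(a,b)_∞: sgn(1955)=+, sgn(15)=+, so +1.
(a,b)_2: α=0, β=-2; u≡3, v≡7 (mod 8); ε(u)ε(v)=1·1, αω(v)=0·0, βω(u)=-2·1; sum ≡ 1  ⇒  -1.
(a,b)_23: α=1, u≡12; β=0, v≡21 (mod 23); (12|23)=+1, (21|23)=-1; sign (−1)^0·+1^0·-1^1 = -1.
(a,b)_17: α=1, u≡9; β=0, v≡13 (mod 17); (9|17)=+1, (13|17)=+1; sign (−1)^0·+1^0·+1^1 = +1.
(a,b)_59: α=2, u≡11; β=0, v≡45 (mod 59); (11|59)=-1, (45|59)=+1; sign (−1)^0·-1^0·+1^2 = +1.
(a,b)_7: α=-2, u≡4; β=0, v≡1 (mod 7); (4|7)=+1, (1|7)=+1; sign (−1)^0·+1^0·+1^-2 = +1.
(a,b)_3: α=0, u≡2; β=7, v≡2 (mod 3); (2|3)=-1, (2|3)=-1; sign (−1)^0·-1^7·-1^0 = -1.
(a,b)_53: α=0, u≡1; β=-2, v≡4 (mod 53); (1|53)=+1, (4|53)=+1; sign (−1)^0·+1^-2·+1^0 = +1.
(a,b)_11: α=0, u≡8; β=-2, v≡1 (mod 11); (8|11)=-1, (1|11)=+1; sign (−1)^0·-1^-2·+1^0 = +1.
|Ram(1955, 15)| = 4, even; anisotropic at {2, 3, 5, 23}.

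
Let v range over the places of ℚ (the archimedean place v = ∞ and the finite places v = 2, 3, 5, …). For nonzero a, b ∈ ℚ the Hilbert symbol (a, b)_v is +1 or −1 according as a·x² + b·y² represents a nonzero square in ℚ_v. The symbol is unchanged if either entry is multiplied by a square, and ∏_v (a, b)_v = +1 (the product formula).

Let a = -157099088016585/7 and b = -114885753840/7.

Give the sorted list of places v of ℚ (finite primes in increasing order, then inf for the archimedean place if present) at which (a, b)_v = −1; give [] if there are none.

[3, 7, 17, inf]

(a, b) ≡ (-255255, -105) mod (ℚ^×)²; places V = {2, 3, 5, 7, 11, 13, 17, ∞}.
(a,b)_11: α=3, u≡3; β=2, v≡9 (mod 11); (3|11)=+1, (9|11)=+1; sign (−1)^0·+1^2·+1^3 = +1.
(a,b)_3: α=7, u≡1; β=5, v≡1 (mod 3); (1|3)=+1, (1|3)=+1; sign (−1)^1·+1^5·+1^7 = -1.
(a,b)_2: α=0, β=4; u≡1, v≡7 (mod 8); ε(u)ε(v)=0·1, αω(v)=0·0, βω(u)=4·0; sum ≡ 0  ⇒  +1.
(a,b)_7: α=-1, u≡6; β=-1, v≡3 (mod 7); (6|7)=-1, (3|7)=-1; sign (−1)^1·-1^-1·-1^-1 = -1.
(a,b)_13: α=3, u≡7; β=2, v≡10 (mod 13); (7|13)=-1, (10|13)=+1; sign (−1)^0·-1^2·+1^3 = +1.
(a,b)_∞: sgn(-255255)=−, sgn(-105)=−, so -1.
(a,b)_17: α=3, u≡8; β=2, v≡5 (mod 17); (8|17)=+1, (5|17)=-1; sign (−1)^0·+1^2·-1^3 = -1.
(a,b)_5: α=1, u≡4; β=1, v≡1 (mod 5); (4|5)=+1, (1|5)=+1; sign (−1)^0·+1^1·+1^1 = +1.
|Ram(-255255, -105)| = 4, even; anisotropic at {3, 7, 17, ∞}.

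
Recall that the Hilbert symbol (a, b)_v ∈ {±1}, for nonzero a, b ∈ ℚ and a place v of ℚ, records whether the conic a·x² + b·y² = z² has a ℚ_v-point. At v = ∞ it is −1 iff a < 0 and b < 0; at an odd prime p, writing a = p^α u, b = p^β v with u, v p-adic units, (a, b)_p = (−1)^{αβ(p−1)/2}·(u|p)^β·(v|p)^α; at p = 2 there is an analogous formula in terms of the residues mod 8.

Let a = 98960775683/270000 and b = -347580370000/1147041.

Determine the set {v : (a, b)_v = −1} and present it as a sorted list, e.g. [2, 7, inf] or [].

(a, b) ≡ (90321, -20677) mod (ℚ^×)²; places V = {2, 3, 5, 7, 11, 17, 23, 29, 31, 37, 41, ∞}.
(a,b)_11: α=1, u≡5; β=0, v≡1 (mod 11); (5|11)=+1, (1|11)=+1; sign (−1)^0·+1^0·+1^1 = +1.
(a,b)_5: α=-4, u≡4; β=4, v≡3 (mod 5); (4|5)=+1, (3|5)=-1; sign (−1)^0·+1^4·-1^-4 = +1.
(a,b)_41: α=0, u≡21; β=2, v≡7 (mod 41); (21|41)=+1, (7|41)=-1; sign (−1)^0·+1^2·-1^0 = +1.
(a,b)_29: α=0, u≡11; β=1, v≡15 (mod 29); (11|29)=-1, (15|29)=-1; sign (−1)^0·-1^1·-1^0 = -1.
(a,b)_7: α=5, u≡4; β=-2, v≡4 (mod 7); (4|7)=+1, (4|7)=+1; sign (−1)^0·+1^-2·+1^5 = +1.
(a,b)_∞: sgn(90321)=+, sgn(-20677)=−, so +1.
(a,b)_17: α=1, u≡1; β=-2, v≡5 (mod 17); (1|17)=+1, (5|17)=-1; sign (−1)^0·+1^-2·-1^1 = -1.
(a,b)_37: α=2, u≡4; β=0, v≡18 (mod 37); (4|37)=+1, (18|37)=-1; sign (−1)^0·+1^0·-1^2 = +1.
(a,b)_23: α=1, u≡20; β=1, v≡14 (mod 23); (20|23)=-1, (14|23)=-1; sign (−1)^1·-1^1·-1^1 = -1.
(a,b)_2: α=-4, β=4; u≡1, v≡3 (mod 8); ε(u)ε(v)=0·1, αω(v)=-4·1, βω(u)=4·0; sum ≡ 0  ⇒  +1.
(a,b)_31: α=0, u≡20; β=1, v≡3 (mod 31); (20|31)=+1, (3|31)=-1; sign (−1)^0·+1^1·-1^0 = +1.
(a,b)_3: α=-3, u≡2; β=-4, v≡2 (mod 3); (2|3)=-1, (2|3)=-1; sign (−1)^0·-1^-4·-1^-3 = -1.
(90321, -20677 / ℚ) ramifies at {3, 17, 23, 29}: a division algebra.

[3, 17, 23, 29]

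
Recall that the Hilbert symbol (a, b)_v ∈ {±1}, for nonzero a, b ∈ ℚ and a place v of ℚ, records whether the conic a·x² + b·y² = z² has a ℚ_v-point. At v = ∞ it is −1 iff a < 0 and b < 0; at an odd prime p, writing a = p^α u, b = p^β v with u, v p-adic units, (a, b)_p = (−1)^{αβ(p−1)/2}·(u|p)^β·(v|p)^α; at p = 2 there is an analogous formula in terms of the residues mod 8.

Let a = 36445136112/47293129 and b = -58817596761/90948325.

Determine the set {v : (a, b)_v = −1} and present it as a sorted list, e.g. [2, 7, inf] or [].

[2, 13, 17, 31]

Mod squares: a ≡ 527, b ≡ -47957. Check v ∈ {∞, 2, 3, 5, 7, 11, 13, 17, 23, 31}.
v=2: v_2(a)=4, v_2(b)=0; units ≡ 7, 3 (mod 8); ε·ε+αω+βω = 1·1+4·1+0·0 ≡ 1  ⇒  (a,b)_2 = -1.
v=11: a=11^2·(≡6), b=11^6·(≡5) mod 11; (6|11)=-1, (5|11)=+1; (−1)^{2·6·5}·(-1)^6·(+1)^2 = +1.
v=5: a=5^0·(≡3), b=5^-2·(≡3) mod 5; (3|5)=-1, (3|5)=-1; (−1)^{0·-2·2}·(-1)^-2·(-1)^0 = +1.
v=13: a=13^-2·(≡7), b=13^-1·(≡9) mod 13; (7|13)=-1, (9|13)=+1; (−1)^{-2·-1·6}·(-1)^-1·(+1)^-2 = -1.
v=7: a=7^2·(≡4), b=7^1·(≡4) mod 7; (4|7)=+1, (4|7)=+1; (−1)^{2·1·3}·(+1)^1·(+1)^2 = +1.
v=17: a=17^1·(≡11), b=17^1·(≡2) mod 17; (11|17)=-1, (2|17)=+1; (−1)^{1·1·8}·(-1)^1·(+1)^1 = -1.
v=31: a=31^1·(≡15), b=31^1·(≡3) mod 31; (15|31)=-1, (3|31)=-1; (−1)^{1·1·15}·(-1)^1·(-1)^1 = -1.
v=23: a=23^-4·(≡21), b=23^-4·(≡10) mod 23; (21|23)=-1, (10|23)=-1; (−1)^{-4·-4·11}·(-1)^-4·(-1)^-4 = +1.
v=∞: 527 > 0 and -47957 < 0  ⇒  (a,b)_∞ = +1.
v=3: a=3^6·(≡2), b=3^2·(≡1) mod 3; (2|3)=-1, (1|3)=+1; (−1)^{6·2·1}·(-1)^2·(+1)^6 = +1.
(527, -47957 / ℚ) ramifies at {2, 13, 17, 31}: a division algebra.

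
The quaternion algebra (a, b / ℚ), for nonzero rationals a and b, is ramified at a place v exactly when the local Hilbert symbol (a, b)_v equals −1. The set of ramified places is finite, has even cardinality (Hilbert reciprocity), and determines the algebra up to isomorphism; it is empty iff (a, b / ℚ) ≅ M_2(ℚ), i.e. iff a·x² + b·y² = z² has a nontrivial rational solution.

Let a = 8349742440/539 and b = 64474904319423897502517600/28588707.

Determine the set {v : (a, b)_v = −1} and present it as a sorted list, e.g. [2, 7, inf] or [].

[3, 5]

Mod squares: a ≡ 1677390, b ≡ 1122. Check v ∈ {∞, 2, 3, 5, 7, 11, 13, 17, 23}.
v=∞: 1677390 > 0 and 1122 > 0  ⇒  (a,b)_∞ = +1.
v=2: v_2(a)=3, v_2(b)=5; units ≡ 7, 1 (mod 8); ε·ε+αω+βω = 1·0+3·0+5·0 ≡ 0  ⇒  (a,b)_2 = +1.
v=3: a=3^5·(≡2), b=3^-5·(≡2) mod 3; (2|3)=-1, (2|3)=-1; (−1)^{5·-5·1}·(-1)^-5·(-1)^5 = -1.
v=11: a=11^-1·(≡10), b=11^3·(≡1) mod 11; (10|11)=-1, (1|11)=+1; (−1)^{-1·3·5}·(-1)^3·(+1)^-1 = +1.
v=13: a=13^3·(≡8), b=13^12·(≡9) mod 13; (8|13)=-1, (9|13)=+1; (−1)^{3·12·6}·(-1)^12·(+1)^3 = +1.
v=7: a=7^-2·(≡1), b=7^-6·(≡4) mod 7; (1|7)=+1, (4|7)=+1; (−1)^{-2·-6·3}·(+1)^-6·(+1)^-2 = +1.
v=5: a=5^1·(≡2), b=5^2·(≡2) mod 5; (2|5)=-1, (2|5)=-1; (−1)^{1·2·2}·(-1)^2·(-1)^1 = -1.
v=23: a=23^1·(≡5), b=23^2·(≡18) mod 23; (5|23)=-1, (18|23)=+1; (−1)^{1·2·11}·(-1)^2·(+1)^1 = +1.
v=17: a=17^1·(≡9), b=17^3·(≡4) mod 17; (9|17)=+1, (4|17)=+1; (−1)^{1·3·8}·(+1)^3·(+1)^1 = +1.
Ram(1677390, 1122) = {3, 5}; no ℚ_3-point on the conic.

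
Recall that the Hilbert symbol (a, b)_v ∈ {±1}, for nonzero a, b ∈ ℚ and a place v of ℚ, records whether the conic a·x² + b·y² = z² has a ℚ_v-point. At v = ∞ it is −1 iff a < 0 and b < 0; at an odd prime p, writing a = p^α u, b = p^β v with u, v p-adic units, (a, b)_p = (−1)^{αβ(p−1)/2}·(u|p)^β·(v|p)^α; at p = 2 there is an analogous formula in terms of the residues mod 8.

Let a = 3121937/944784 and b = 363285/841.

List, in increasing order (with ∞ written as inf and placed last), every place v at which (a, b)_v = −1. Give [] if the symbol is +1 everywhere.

Mod squares: a ≡ 377, b ≡ 4485. Check v ∈ {∞, 2, 3, 5, 7, 13, 23, 29}.
v=3: a=3^-10·(≡2), b=3^5·(≡1) mod 3; (2|3)=-1, (1|3)=+1; (−1)^{-10·5·1}·(-1)^5·(+1)^-10 = -1.
v=13: a=13^3·(≡12), b=13^1·(≡11) mod 13; (12|13)=+1, (11|13)=-1; (−1)^{3·1·6}·(+1)^1·(-1)^3 = -1.
v=5: a=5^0·(≡3), b=5^1·(≡2) mod 5; (3|5)=-1, (2|5)=-1; (−1)^{0·1·2}·(-1)^1·(-1)^0 = -1.
v=7: a=7^2·(≡6), b=7^0·(≡6) mod 7; (6|7)=-1, (6|7)=-1; (−1)^{2·0·3}·(-1)^0·(-1)^2 = +1.
v=23: a=23^0·(≡6), b=23^1·(≡19) mod 23; (6|23)=+1, (19|23)=-1; (−1)^{0·1·11}·(+1)^1·(-1)^0 = +1.
v=29: a=29^1·(≡20), b=29^-2·(≡2) mod 29; (20|29)=+1, (2|29)=-1; (−1)^{1·-2·14}·(+1)^-2·(-1)^1 = -1.
v=∞: 377 > 0 and 4485 > 0  ⇒  (a,b)_∞ = +1.
v=2: v_2(a)=-4, v_2(b)=0; units ≡ 1, 5 (mod 8); ε·ε+αω+βω = 0·0+-4·1+0·0 ≡ 0  ⇒  (a,b)_2 = +1.
(377, 4485 / ℚ) ramifies at {3, 5, 13, 29}: a division algebra.

[3, 5, 13, 29]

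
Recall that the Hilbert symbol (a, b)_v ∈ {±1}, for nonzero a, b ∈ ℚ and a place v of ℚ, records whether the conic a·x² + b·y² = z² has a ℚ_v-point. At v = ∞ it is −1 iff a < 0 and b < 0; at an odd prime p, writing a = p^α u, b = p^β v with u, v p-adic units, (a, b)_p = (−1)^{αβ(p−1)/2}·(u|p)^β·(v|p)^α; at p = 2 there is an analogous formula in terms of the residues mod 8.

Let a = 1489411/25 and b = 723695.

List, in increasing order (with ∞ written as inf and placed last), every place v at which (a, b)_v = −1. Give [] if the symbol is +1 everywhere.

Mod squares: a ≡ 1771, b ≡ 723695. Check v ∈ {∞, 2, 5, 7, 11, 23, 29, 31}.
v=∞: 1771 > 0 and 723695 > 0  ⇒  (a,b)_∞ = +1.
v=2: v_2(a)=0, v_2(b)=0; units ≡ 3, 7 (mod 8); ε·ε+αω+βω = 1·1+0·0+0·1 ≡ 1  ⇒  (a,b)_2 = -1.
v=7: a=7^1·(≡2), b=7^1·(≡2) mod 7; (2|7)=+1, (2|7)=+1; (−1)^{1·1·3}·(+1)^1·(+1)^1 = -1.
v=31: a=31^0·(≡18), b=31^1·(≡2) mod 31; (18|31)=+1, (2|31)=+1; (−1)^{0·1·15}·(+1)^1·(+1)^0 = +1.
v=29: a=29^2·(≡14), b=29^1·(≡15) mod 29; (14|29)=-1, (15|29)=-1; (−1)^{2·1·14}·(-1)^1·(-1)^2 = -1.
v=11: a=11^1·(≡8), b=11^0·(≡5) mod 11; (8|11)=-1, (5|11)=+1; (−1)^{1·0·5}·(-1)^0·(+1)^1 = +1.
v=23: a=23^1·(≡6), b=23^1·(≡1) mod 23; (6|23)=+1, (1|23)=+1; (−1)^{1·1·11}·(+1)^1·(+1)^1 = -1.
v=5: a=5^-2·(≡1), b=5^1·(≡4) mod 5; (1|5)=+1, (4|5)=+1; (−1)^{-2·1·2}·(+1)^1·(+1)^-2 = +1.
(1771, 723695 / ℚ) ramifies at {2, 7, 23, 29}: a division algebra.

[2, 7, 23, 29]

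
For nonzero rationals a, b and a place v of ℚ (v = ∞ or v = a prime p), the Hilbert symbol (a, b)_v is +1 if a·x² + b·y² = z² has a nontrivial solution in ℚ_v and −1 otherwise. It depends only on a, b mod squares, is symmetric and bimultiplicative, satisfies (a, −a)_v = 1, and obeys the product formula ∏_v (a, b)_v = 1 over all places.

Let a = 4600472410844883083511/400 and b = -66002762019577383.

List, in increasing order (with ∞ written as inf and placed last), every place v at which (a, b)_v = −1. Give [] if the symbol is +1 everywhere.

(a, b) ≡ (8151, -7) mod (ℚ^×)²; places V = {2, 3, 5, 7, 11, 13, 19, ∞}.
(a,b)_7: α=4, u≡3; β=1, v≡5 (mod 7); (3|7)=-1, (5|7)=-1; sign (−1)^0·-1^1·-1^4 = -1.
(a,b)_13: α=3, u≡4; β=2, v≡11 (mod 13); (4|13)=+1, (11|13)=-1; sign (−1)^0·+1^2·-1^3 = -1.
(a,b)_19: α=5, u≡17; β=6, v≡10 (mod 19); (17|19)=+1, (10|19)=-1; sign (−1)^0·+1^6·-1^5 = -1.
(a,b)_5: α=-2, u≡1; β=0, v≡2 (mod 5); (1|5)=+1, (2|5)=-1; sign (−1)^0·+1^0·-1^-2 = +1.
(a,b)_11: α=5, u≡1; β=4, v≡5 (mod 11); (1|11)=+1, (5|11)=+1; sign (−1)^0·+1^4·+1^5 = +1.
(a,b)_2: α=-4, β=0; u≡7, v≡1 (mod 8); ε(u)ε(v)=1·0, αω(v)=-4·0, βω(u)=0·0; sum ≡ 0  ⇒  +1.
(a,b)_∞: sgn(8151)=+, sgn(-7)=−, so +1.
(a,b)_3: α=7, u≡2; β=4, v≡2 (mod 3); (2|3)=-1, (2|3)=-1; sign (−1)^0·-1^4·-1^7 = -1.
(8151, -7 / ℚ) ramifies at {3, 7, 13, 19}: a division algebra.

[3, 7, 13, 19]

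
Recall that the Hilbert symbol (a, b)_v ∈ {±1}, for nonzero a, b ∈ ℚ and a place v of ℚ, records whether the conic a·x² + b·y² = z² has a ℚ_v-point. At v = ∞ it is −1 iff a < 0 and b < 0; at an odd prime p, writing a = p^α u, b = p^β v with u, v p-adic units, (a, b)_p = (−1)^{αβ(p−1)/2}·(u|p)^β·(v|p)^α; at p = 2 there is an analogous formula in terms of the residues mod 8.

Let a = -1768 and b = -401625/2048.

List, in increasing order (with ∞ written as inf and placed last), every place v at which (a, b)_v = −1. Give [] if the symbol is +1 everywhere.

[3, 5, 7, 13, 17, inf]

Mod squares: a ≡ -442, b ≡ -3570. Check v ∈ {∞, 2, 3, 5, 7, 13, 17}.
v=3: a=3^0·(≡2), b=3^3·(≡1) mod 3; (2|3)=-1, (1|3)=+1; (−1)^{0·3·1}·(-1)^3·(+1)^0 = -1.
v=∞: -442 < 0 and -3570 < 0  ⇒  (a,b)_∞ = -1.
v=17: a=17^1·(≡15), b=17^1·(≡7) mod 17; (15|17)=+1, (7|17)=-1; (−1)^{1·1·8}·(+1)^1·(-1)^1 = -1.
v=2: v_2(a)=3, v_2(b)=-11; units ≡ 3, 7 (mod 8); ε·ε+αω+βω = 1·1+3·0+-11·1 ≡ 0  ⇒  (a,b)_2 = +1.
v=13: a=13^1·(≡7), b=13^0·(≡7) mod 13; (7|13)=-1, (7|13)=-1; (−1)^{1·0·6}·(-1)^0·(-1)^1 = -1.
v=5: a=5^0·(≡2), b=5^3·(≡4) mod 5; (2|5)=-1, (4|5)=+1; (−1)^{0·3·2}·(-1)^3·(+1)^0 = -1.
v=7: a=7^0·(≡3), b=7^1·(≡1) mod 7; (3|7)=-1, (1|7)=+1; (−1)^{0·1·3}·(-1)^1·(+1)^0 = -1.
|Ram(-442, -3570)| = 6, even; anisotropic at {3, 5, 7, 13, 17, ∞}.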